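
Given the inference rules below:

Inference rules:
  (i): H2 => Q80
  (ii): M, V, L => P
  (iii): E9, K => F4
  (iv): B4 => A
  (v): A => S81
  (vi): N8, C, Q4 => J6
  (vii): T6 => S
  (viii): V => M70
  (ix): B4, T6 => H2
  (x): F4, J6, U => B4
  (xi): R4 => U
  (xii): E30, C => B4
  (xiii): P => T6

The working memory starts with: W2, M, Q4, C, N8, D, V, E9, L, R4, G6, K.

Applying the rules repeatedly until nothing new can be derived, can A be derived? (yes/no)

yes

Round 1 — (ii), (iii), (vi), (viii), (xi), derive P, F4, J6, M70, U.
Round 2 — (x), (xiii), derive B4, T6.
Round 3 — (iv), (vii), (ix), derive A, S, H2.
Round 4 — (i), (v), derive Q80, S81.
A appears in round 3, so it is derivable.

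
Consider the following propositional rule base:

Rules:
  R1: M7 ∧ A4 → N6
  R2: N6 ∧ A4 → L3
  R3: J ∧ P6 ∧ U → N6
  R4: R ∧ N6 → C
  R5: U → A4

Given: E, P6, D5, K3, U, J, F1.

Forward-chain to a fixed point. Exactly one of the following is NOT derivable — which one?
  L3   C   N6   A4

C

Round 1 fires R3, R5, giving N6, A4.
Round 2 fires R2, giving L3.
Derived: L3 (round 2), A4 (round 1), N6 (round 1). C never appears in any round.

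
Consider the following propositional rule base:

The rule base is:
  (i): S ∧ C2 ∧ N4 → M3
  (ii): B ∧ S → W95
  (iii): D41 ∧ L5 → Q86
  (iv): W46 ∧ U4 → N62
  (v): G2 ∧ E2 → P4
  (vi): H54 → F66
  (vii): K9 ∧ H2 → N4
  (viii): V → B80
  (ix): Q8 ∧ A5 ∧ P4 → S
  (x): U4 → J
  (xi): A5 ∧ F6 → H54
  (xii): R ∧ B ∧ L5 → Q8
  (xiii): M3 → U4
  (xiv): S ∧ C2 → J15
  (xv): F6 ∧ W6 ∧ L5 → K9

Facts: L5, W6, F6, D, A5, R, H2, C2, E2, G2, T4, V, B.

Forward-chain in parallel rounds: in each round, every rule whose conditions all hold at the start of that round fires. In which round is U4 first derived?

4

Round 1: (v) [G2 ∧ E2 → P4]; (viii) [V → B80]; (xi) [A5 ∧ F6 → H54]; (xii) [R ∧ B ∧ L5 → Q8]; (xv) [F6 ∧ W6 ∧ L5 → K9]. Adds P4, B80, H54, Q8, K9.
Round 2: (vi) [H54 → F66]; (vii) [K9 ∧ H2 → N4]; (ix) [Q8 ∧ A5 ∧ P4 → S]. Adds F66, N4, S.
Round 3: (i) [S ∧ C2 ∧ N4 → M3]; (ii) [B ∧ S → W95]; (xiv) [S ∧ C2 → J15]. Adds M3, W95, J15.
Round 4: (xiii) [M3 → U4]. Adds U4.
U4 first appears in round 4.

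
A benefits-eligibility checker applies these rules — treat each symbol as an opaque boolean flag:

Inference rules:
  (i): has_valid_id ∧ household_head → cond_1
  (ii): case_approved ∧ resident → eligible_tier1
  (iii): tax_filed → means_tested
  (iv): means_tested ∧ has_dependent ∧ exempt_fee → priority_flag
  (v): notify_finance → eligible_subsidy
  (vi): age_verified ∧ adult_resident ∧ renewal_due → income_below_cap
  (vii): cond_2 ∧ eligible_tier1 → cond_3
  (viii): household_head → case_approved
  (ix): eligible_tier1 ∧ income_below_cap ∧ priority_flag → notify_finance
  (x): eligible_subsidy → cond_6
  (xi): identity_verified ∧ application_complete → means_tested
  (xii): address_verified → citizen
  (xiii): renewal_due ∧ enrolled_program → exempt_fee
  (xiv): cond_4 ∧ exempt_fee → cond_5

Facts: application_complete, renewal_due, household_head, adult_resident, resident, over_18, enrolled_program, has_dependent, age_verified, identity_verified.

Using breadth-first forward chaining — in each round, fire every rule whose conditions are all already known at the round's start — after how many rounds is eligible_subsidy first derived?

Round 1: (vi) [age_verified ∧ adult_resident ∧ renewal_due → income_below_cap]; (viii) [household_head → case_approved]; (xi) [identity_verified ∧ application_complete → means_tested]; (xiii) [renewal_due ∧ enrolled_program → exempt_fee]. New: income_below_cap, case_approved, means_tested, exempt_fee.
Round 2: (ii) [case_approved ∧ resident → eligible_tier1]; (iv) [means_tested ∧ has_dependent ∧ exempt_fee → priority_flag]. New: eligible_tier1, priority_flag.
Round 3: (ix) [eligible_tier1 ∧ income_below_cap ∧ priority_flag → notify_finance]. New: notify_finance.
Round 4: (v) [notify_finance → eligible_subsidy]. New: eligible_subsidy.
eligible_subsidy first appears in round 4.

4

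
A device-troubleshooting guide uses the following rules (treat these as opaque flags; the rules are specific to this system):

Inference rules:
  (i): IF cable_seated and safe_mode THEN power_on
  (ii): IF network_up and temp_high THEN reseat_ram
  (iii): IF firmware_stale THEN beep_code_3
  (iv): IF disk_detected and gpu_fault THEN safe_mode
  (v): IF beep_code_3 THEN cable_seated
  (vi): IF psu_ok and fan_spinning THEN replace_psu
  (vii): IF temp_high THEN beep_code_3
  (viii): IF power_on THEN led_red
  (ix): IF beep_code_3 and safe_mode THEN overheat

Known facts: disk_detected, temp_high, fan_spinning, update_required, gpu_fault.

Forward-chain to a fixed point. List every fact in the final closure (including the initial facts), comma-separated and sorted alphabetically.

beep_code_3, cable_seated, disk_detected, fan_spinning, gpu_fault, led_red, overheat, power_on, safe_mode, temp_high, update_required

Round 1: (iv) [IF disk_detected and gpu_fault THEN safe_mode]; (vii) [IF temp_high THEN beep_code_3]. New: safe_mode, beep_code_3.
Round 2: (v) [IF beep_code_3 THEN cable_seated]; (ix) [IF beep_code_3 and safe_mode THEN overheat]. New: cable_seated, overheat.
Round 3: (i) [IF cable_seated and safe_mode THEN power_on]. New: power_on.
Round 4: (viii) [IF power_on THEN led_red]. New: led_red.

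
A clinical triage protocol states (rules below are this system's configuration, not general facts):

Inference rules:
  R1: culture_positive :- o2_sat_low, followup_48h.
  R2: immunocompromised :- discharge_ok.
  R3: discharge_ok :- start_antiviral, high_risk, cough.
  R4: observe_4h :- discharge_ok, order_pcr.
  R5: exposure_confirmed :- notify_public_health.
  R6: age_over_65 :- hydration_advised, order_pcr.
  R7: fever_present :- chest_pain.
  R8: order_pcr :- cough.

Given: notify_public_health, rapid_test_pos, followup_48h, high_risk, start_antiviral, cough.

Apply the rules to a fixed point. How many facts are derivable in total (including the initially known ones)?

Round 1 — R3, R5, R8, derive discharge_ok, exposure_confirmed, order_pcr.
Round 2 — R2, R4, derive immunocompromised, observe_4h.
Closure: {cough, discharge_ok, exposure_confirmed, followup_48h, high_risk, immunocompromised, notify_public_health, observe_4h, order_pcr, rapid_test_pos, start_antiviral} — 11 facts.

11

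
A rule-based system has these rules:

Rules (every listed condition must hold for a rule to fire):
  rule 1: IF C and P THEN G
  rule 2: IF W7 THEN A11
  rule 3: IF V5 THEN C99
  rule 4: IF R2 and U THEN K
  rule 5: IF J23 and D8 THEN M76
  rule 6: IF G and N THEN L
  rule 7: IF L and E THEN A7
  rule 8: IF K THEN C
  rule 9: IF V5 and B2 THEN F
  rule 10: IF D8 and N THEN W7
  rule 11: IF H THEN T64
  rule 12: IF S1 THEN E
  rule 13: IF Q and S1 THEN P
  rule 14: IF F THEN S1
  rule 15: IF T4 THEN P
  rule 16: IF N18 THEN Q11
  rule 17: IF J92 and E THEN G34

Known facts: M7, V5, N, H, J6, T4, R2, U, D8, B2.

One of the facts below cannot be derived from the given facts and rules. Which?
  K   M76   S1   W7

Round 1: rule 3 [IF V5 THEN C99]; rule 4 [IF R2 and U THEN K]; rule 9 [IF V5 and B2 THEN F]; rule 10 [IF D8 and N THEN W7]; rule 11 [IF H THEN T64]; rule 15 [IF T4 THEN P]. Adds C99, K, F, W7, T64, P.
Round 2: rule 2 [IF W7 THEN A11]; rule 8 [IF K THEN C]; rule 14 [IF F THEN S1]. Adds A11, C, S1.
Round 3: rule 1 [IF C and P THEN G]; rule 12 [IF S1 THEN E]. Adds G, E.
Round 4: rule 6 [IF G and N THEN L]. Adds L.
Round 5: rule 7 [IF L and E THEN A7]. Adds A7.
Derived: K (round 1), W7 (round 1), S1 (round 2). M76 never appears in any round.

M76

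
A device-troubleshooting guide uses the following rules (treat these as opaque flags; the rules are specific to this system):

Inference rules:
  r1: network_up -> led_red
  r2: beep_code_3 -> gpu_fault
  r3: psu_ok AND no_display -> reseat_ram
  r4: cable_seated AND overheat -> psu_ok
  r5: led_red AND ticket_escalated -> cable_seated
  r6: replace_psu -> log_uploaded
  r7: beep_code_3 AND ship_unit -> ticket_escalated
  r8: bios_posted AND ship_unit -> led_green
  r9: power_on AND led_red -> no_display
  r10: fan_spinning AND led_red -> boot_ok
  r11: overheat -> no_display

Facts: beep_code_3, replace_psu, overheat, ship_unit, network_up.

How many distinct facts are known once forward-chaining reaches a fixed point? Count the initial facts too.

Round 1: r1 [network_up -> led_red]; r2 [beep_code_3 -> gpu_fault]; r6 [replace_psu -> log_uploaded]; r7 [beep_code_3 AND ship_unit -> ticket_escalated]; r11 [overheat -> no_display]. Adds led_red, gpu_fault, log_uploaded, ticket_escalated, no_display.
Round 2: r5 [led_red AND ticket_escalated -> cable_seated]. Adds cable_seated.
Round 3: r4 [cable_seated AND overheat -> psu_ok]. Adds psu_ok.
Round 4: r3 [psu_ok AND no_display -> reseat_ram]. Adds reseat_ram.
Closure: {beep_code_3, cable_seated, gpu_fault, led_red, log_uploaded, network_up, no_display, overheat, psu_ok, replace_psu, reseat_ram, ship_unit, ticket_escalated} — 13 facts.

13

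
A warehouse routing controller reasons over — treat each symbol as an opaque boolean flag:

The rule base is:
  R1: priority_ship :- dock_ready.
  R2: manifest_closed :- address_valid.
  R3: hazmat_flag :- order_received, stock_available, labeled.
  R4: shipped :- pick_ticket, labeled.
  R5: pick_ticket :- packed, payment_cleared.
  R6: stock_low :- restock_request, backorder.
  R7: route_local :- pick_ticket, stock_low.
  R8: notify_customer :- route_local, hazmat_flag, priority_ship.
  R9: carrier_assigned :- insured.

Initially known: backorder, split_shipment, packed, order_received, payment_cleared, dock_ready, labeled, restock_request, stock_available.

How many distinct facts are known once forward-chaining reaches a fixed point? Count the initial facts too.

16

Round 1 — R1, R3, R5, R6, derive priority_ship, hazmat_flag, pick_ticket, stock_low.
Round 2 — R4, R7, derive shipped, route_local.
Round 3 — R8, derive notify_customer.
Closure: {backorder, dock_ready, hazmat_flag, labeled, notify_customer, order_received, packed, payment_cleared, pick_ticket, priority_ship, restock_request, route_local, shipped, split_shipment, stock_available, stock_low} — 16 facts.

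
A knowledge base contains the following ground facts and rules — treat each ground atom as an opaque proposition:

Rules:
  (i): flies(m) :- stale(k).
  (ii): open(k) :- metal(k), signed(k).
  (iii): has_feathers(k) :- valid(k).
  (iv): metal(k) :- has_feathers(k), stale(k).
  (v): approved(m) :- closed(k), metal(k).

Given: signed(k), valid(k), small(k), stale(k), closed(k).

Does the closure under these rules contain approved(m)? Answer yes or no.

yes

Round 1: (i) [flies(m) :- stale(k).]; (iii) [has_feathers(k) :- valid(k).]. Adds flies(m), has_feathers(k).
Round 2: (iv) [metal(k) :- has_feathers(k), stale(k).]. Adds metal(k).
Round 3: (ii) [open(k) :- metal(k), signed(k).]; (v) [approved(m) :- closed(k), metal(k).]. Adds open(k), approved(m).
approved(m) appears in round 3, so it is derivable.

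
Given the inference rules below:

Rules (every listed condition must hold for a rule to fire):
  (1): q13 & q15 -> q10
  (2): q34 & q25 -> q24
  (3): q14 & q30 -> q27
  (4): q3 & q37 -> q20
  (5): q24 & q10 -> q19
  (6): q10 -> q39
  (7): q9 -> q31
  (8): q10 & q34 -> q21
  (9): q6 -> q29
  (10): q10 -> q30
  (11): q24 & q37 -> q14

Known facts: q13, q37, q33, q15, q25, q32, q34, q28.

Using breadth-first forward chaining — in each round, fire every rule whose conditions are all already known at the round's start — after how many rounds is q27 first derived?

Round 1 — (1), (2), derive q10, q24.
Round 2 — (5), (6), (8), (10), (11), derive q19, q39, q21, q30, q14.
Round 3 — (3), derive q27.
q27 first appears in round 3.

3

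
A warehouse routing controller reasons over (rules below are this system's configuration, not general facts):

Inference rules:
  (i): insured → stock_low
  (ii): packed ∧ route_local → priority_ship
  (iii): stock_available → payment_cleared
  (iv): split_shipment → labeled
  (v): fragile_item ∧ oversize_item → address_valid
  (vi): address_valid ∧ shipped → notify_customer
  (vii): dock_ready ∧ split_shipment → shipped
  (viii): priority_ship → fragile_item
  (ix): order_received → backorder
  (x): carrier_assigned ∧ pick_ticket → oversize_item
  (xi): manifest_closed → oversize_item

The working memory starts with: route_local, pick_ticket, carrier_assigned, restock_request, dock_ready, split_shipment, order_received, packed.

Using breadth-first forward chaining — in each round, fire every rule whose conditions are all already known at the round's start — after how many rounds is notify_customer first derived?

Round 1 fires (ii), (iv), (vii), (ix), (x), giving priority_ship, labeled, shipped, backorder, oversize_item.
Round 2 fires (viii), giving fragile_item.
Round 3 fires (v), giving address_valid.
Round 4 fires (vi), giving notify_customer.
notify_customer first appears in round 4.

4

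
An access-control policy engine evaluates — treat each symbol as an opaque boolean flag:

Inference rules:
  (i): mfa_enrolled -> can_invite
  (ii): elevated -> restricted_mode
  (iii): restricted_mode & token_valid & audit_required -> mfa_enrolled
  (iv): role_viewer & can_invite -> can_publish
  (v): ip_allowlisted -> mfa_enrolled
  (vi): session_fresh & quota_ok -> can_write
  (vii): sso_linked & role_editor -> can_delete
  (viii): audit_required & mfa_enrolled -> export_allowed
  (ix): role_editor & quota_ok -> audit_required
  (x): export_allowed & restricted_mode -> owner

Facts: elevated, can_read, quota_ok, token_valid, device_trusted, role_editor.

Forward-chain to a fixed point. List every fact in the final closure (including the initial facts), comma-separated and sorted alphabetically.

Round 1: (ii) [elevated -> restricted_mode]; (ix) [role_editor & quota_ok -> audit_required]. Adds restricted_mode, audit_required.
Round 2: (iii) [restricted_mode & token_valid & audit_required -> mfa_enrolled]. Adds mfa_enrolled.
Round 3: (i) [mfa_enrolled -> can_invite]; (viii) [audit_required & mfa_enrolled -> export_allowed]. Adds can_invite, export_allowed.
Round 4: (x) [export_allowed & restricted_mode -> owner]. Adds owner.

audit_required, can_invite, can_read, device_trusted, elevated, export_allowed, mfa_enrolled, owner, quota_ok, restricted_mode, role_editor, token_valid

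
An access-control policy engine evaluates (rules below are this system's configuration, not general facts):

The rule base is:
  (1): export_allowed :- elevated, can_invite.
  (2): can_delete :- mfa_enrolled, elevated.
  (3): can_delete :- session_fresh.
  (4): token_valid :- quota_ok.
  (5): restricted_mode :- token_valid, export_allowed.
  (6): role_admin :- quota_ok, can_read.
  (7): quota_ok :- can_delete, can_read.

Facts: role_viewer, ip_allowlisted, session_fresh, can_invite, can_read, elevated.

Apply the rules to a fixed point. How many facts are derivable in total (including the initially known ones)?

Round 1 — (1), (3), derive export_allowed, can_delete.
Round 2 — (7), derive quota_ok.
Round 3 — (4), (6), derive token_valid, role_admin.
Round 4 — (5), derive restricted_mode.
Closure: {can_delete, can_invite, can_read, elevated, export_allowed, ip_allowlisted, quota_ok, restricted_mode, role_admin, role_viewer, session_fresh, token_valid} — 12 facts.

12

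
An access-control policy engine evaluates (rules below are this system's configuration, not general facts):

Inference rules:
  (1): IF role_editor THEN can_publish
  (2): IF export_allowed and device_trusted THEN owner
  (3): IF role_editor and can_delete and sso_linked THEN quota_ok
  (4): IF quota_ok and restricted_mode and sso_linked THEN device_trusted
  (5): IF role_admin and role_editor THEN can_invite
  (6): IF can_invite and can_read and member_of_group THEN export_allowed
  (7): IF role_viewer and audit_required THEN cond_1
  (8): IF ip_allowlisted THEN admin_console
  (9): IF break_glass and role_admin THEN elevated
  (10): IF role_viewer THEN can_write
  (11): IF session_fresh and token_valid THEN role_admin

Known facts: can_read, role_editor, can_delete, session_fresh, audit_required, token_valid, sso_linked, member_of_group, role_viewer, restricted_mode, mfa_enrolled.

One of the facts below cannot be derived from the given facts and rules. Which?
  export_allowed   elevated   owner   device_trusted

Round 1 fires (1), (3), (7), (10), (11), giving can_publish, quota_ok, cond_1, can_write, role_admin.
Round 2 fires (4), (5), giving device_trusted, can_invite.
Round 3 fires (6), giving export_allowed.
Round 4 fires (2), giving owner.
Derived: device_trusted (round 2), export_allowed (round 3), owner (round 4). elevated never appears in any round.

elevated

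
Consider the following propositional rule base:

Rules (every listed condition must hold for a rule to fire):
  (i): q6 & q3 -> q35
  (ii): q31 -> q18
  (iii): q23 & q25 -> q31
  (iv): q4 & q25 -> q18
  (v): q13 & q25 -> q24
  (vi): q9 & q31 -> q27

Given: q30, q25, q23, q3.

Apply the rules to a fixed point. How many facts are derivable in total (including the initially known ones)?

6

Round 1: (iii) [q23 & q25 -> q31]. New: q31.
Round 2: (ii) [q31 -> q18]. New: q18.
Closure: {q18, q23, q25, q3, q30, q31} — 6 facts.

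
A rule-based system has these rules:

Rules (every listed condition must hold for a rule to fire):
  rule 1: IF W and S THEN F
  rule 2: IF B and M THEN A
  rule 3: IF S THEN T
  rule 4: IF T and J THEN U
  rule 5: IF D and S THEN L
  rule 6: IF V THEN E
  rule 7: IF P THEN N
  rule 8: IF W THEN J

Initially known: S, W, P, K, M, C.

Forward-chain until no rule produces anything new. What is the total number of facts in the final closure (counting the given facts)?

11

Round 1: rule 1 [IF W and S THEN F]; rule 3 [IF S THEN T]; rule 7 [IF P THEN N]; rule 8 [IF W THEN J]. Adds F, T, N, J.
Round 2: rule 4 [IF T and J THEN U]. Adds U.
Closure: {C, F, J, K, M, N, P, S, T, U, W} — 11 facts.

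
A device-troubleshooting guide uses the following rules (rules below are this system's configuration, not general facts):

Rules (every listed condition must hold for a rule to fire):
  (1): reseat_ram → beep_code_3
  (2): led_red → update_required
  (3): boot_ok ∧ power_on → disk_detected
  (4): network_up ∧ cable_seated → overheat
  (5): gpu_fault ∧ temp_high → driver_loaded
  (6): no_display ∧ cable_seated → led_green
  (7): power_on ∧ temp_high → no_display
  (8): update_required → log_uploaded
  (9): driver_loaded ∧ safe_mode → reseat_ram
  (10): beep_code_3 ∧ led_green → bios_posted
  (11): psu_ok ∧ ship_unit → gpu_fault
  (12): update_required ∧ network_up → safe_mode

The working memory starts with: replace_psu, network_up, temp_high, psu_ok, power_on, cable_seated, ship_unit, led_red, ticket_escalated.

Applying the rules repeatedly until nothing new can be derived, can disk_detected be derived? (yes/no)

no

[1] (2) [led_red → update_required]; (4) [network_up ∧ cable_seated → overheat]; (7) [power_on ∧ temp_high → no_display]; (11) [psu_ok ∧ ship_unit → gpu_fault]. ⇒ new: update_required, overheat, no_display, gpu_fault.
[2] (5) [gpu_fault ∧ temp_high → driver_loaded]; (6) [no_display ∧ cable_seated → led_green]; (8) [update_required → log_uploaded]; (12) [update_required ∧ network_up → safe_mode]. ⇒ new: driver_loaded, led_green, log_uploaded, safe_mode.
[3] (9) [driver_loaded ∧ safe_mode → reseat_ram]. ⇒ new: reseat_ram.
[4] (1) [reseat_ram → beep_code_3]. ⇒ new: beep_code_3.
[5] (10) [beep_code_3 ∧ led_green → bios_posted]. ⇒ new: bios_posted.
Fixed point reached. disk_detected is concluded only by (3); (3) needs boot_ok (never derived).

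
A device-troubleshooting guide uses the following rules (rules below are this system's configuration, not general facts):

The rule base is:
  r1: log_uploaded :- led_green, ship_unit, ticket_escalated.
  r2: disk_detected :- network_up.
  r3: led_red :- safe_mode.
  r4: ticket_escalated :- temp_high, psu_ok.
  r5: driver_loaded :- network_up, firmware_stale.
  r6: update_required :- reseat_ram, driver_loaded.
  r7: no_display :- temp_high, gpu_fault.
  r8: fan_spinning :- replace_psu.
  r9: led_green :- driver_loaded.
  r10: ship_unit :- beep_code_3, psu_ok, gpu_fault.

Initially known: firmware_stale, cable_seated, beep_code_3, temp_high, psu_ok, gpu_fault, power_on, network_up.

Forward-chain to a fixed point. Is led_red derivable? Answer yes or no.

[1] r2 [disk_detected :- network_up.]; r4 [ticket_escalated :- temp_high, psu_ok.]; r5 [driver_loaded :- network_up, firmware_stale.]; r7 [no_display :- temp_high, gpu_fault.]; r10 [ship_unit :- beep_code_3, psu_ok, gpu_fault.]. ⇒ new: disk_detected, ticket_escalated, driver_loaded, no_display, ship_unit.
[2] r9 [led_green :- driver_loaded.]. ⇒ new: led_green.
[3] r1 [log_uploaded :- led_green, ship_unit, ticket_escalated.]. ⇒ new: log_uploaded.
Fixed point reached. led_red is concluded only by r3; r3 needs safe_mode (never derived).

no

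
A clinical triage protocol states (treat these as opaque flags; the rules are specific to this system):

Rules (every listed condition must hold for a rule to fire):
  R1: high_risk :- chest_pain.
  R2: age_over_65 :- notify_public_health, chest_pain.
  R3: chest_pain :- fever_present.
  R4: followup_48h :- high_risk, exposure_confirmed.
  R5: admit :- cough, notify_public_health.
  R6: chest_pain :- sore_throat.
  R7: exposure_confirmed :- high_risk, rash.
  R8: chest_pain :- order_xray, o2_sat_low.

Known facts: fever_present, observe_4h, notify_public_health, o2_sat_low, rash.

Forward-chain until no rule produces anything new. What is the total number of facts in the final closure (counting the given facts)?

10

[1] R3 [chest_pain :- fever_present.]. ⇒ new: chest_pain.
[2] R1 [high_risk :- chest_pain.]; R2 [age_over_65 :- notify_public_health, chest_pain.]. ⇒ new: high_risk, age_over_65.
[3] R7 [exposure_confirmed :- high_risk, rash.]. ⇒ new: exposure_confirmed.
[4] R4 [followup_48h :- high_risk, exposure_confirmed.]. ⇒ new: followup_48h.
Closure: {age_over_65, chest_pain, exposure_confirmed, fever_present, followup_48h, high_risk, notify_public_health, o2_sat_low, observe_4h, rash} — 10 facts.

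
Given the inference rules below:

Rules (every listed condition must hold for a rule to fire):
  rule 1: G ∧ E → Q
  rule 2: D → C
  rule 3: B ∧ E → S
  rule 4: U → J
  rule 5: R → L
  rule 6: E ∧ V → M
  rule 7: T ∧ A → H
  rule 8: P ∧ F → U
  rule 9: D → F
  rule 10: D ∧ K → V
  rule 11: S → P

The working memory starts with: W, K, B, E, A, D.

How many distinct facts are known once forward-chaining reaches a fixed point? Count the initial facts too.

14

Round 1 — rule 2, rule 3, rule 9, rule 10, derive C, S, F, V.
Round 2 — rule 6, rule 11, derive M, P.
Round 3 — rule 8, derive U.
Round 4 — rule 4, derive J.
Closure: {A, B, C, D, E, F, J, K, M, P, S, U, V, W} — 14 facts.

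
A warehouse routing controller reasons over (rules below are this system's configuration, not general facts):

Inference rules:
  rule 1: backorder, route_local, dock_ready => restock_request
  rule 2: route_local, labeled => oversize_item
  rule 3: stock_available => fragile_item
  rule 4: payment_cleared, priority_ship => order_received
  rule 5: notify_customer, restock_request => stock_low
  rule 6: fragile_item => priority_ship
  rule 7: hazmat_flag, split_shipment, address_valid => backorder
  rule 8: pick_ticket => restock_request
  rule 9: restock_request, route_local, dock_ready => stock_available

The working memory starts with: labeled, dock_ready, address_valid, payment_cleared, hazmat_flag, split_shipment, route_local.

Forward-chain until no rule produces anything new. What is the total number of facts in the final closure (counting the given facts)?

14

[1] rule 2 [route_local, labeled => oversize_item]; rule 7 [hazmat_flag, split_shipment, address_valid => backorder]. ⇒ new: oversize_item, backorder.
[2] rule 1 [backorder, route_local, dock_ready => restock_request]. ⇒ new: restock_request.
[3] rule 9 [restock_request, route_local, dock_ready => stock_available]. ⇒ new: stock_available.
[4] rule 3 [stock_available => fragile_item]. ⇒ new: fragile_item.
[5] rule 6 [fragile_item => priority_ship]. ⇒ new: priority_ship.
[6] rule 4 [payment_cleared, priority_ship => order_received]. ⇒ new: order_received.
Closure: {address_valid, backorder, dock_ready, fragile_item, hazmat_flag, labeled, order_received, oversize_item, payment_cleared, priority_ship, restock_request, route_local, split_shipment, stock_available} — 14 facts.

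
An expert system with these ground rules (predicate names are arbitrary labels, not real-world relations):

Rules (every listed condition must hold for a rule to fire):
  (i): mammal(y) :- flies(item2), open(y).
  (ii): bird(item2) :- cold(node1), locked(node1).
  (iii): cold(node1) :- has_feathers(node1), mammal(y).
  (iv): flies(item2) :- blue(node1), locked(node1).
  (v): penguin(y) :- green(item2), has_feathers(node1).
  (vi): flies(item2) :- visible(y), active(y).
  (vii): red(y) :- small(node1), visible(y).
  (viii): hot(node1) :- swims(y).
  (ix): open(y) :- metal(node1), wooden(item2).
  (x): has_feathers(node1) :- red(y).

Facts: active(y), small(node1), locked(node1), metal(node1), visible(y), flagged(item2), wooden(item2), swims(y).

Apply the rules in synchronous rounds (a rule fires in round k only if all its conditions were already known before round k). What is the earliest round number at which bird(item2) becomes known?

Round 1 — (vi), (vii), (viii), (ix), derive flies(item2), red(y), hot(node1), open(y).
Round 2 — (i), (x), derive mammal(y), has_feathers(node1).
Round 3 — (iii), derive cold(node1).
Round 4 — (ii), derive bird(item2).
bird(item2) first appears in round 4.

4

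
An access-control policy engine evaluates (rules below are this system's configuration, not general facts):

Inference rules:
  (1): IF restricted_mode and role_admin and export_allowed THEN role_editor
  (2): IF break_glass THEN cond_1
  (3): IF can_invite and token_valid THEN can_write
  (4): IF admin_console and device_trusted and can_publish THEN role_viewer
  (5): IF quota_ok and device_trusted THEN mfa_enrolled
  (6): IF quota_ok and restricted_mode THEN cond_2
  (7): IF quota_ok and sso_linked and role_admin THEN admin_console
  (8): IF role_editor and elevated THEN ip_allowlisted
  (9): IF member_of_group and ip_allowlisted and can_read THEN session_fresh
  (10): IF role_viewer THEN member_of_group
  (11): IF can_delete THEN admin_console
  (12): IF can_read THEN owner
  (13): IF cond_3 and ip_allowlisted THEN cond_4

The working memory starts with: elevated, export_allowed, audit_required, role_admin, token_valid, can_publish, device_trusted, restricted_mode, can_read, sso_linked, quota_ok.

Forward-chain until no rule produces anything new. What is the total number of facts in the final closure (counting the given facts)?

20

Round 1: (1) [IF restricted_mode and role_admin and export_allowed THEN role_editor]; (5) [IF quota_ok and device_trusted THEN mfa_enrolled]; (6) [IF quota_ok and restricted_mode THEN cond_2]; (7) [IF quota_ok and sso_linked and role_admin THEN admin_console]; (12) [IF can_read THEN owner]. Adds role_editor, mfa_enrolled, cond_2, admin_console, owner.
Round 2: (4) [IF admin_console and device_trusted and can_publish THEN role_viewer]; (8) [IF role_editor and elevated THEN ip_allowlisted]. Adds role_viewer, ip_allowlisted.
Round 3: (10) [IF role_viewer THEN member_of_group]. Adds member_of_group.
Round 4: (9) [IF member_of_group and ip_allowlisted and can_read THEN session_fresh]. Adds session_fresh.
Closure: {admin_console, audit_required, can_publish, can_read, cond_2, device_trusted, elevated, export_allowed, ip_allowlisted, member_of_group, mfa_enrolled, owner, quota_ok, restricted_mode, role_admin, role_editor, role_viewer, session_fresh, sso_linked, token_valid} — 20 facts.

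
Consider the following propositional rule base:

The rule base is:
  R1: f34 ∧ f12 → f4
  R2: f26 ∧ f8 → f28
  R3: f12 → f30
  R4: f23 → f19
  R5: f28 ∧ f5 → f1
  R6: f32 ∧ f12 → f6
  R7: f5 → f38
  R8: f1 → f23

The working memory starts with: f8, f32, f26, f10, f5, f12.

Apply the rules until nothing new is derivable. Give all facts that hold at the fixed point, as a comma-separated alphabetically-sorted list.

f1, f10, f12, f19, f23, f26, f28, f30, f32, f38, f5, f6, f8

Round 1 — R2, R3, R6, R7, derive f28, f30, f6, f38.
Round 2 — R5, derive f1.
Round 3 — R8, derive f23.
Round 4 — R4, derive f19.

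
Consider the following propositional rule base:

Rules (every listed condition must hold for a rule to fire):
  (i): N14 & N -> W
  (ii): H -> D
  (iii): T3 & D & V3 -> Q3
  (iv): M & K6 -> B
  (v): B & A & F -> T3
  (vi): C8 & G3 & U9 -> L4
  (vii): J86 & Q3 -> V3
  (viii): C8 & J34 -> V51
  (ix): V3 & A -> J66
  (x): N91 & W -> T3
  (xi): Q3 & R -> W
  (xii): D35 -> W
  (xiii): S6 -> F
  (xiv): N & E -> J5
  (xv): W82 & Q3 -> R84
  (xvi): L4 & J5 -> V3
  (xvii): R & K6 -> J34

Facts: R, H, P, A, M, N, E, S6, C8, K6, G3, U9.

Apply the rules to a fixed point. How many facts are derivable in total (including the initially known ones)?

Round 1: (ii) [H -> D]; (iv) [M & K6 -> B]; (vi) [C8 & G3 & U9 -> L4]; (xiii) [S6 -> F]; (xiv) [N & E -> J5]; (xvii) [R & K6 -> J34]. Adds D, B, L4, F, J5, J34.
Round 2: (v) [B & A & F -> T3]; (viii) [C8 & J34 -> V51]; (xvi) [L4 & J5 -> V3]. Adds T3, V51, V3.
Round 3: (iii) [T3 & D & V3 -> Q3]; (ix) [V3 & A -> J66]. Adds Q3, J66.
Round 4: (xi) [Q3 & R -> W]. Adds W.
Closure: {A, B, C8, D, E, F, G3, H, J34, J5, J66, K6, L4, M, N, P, Q3, R, S6, T3, U9, V3, V51, W} — 24 facts.

24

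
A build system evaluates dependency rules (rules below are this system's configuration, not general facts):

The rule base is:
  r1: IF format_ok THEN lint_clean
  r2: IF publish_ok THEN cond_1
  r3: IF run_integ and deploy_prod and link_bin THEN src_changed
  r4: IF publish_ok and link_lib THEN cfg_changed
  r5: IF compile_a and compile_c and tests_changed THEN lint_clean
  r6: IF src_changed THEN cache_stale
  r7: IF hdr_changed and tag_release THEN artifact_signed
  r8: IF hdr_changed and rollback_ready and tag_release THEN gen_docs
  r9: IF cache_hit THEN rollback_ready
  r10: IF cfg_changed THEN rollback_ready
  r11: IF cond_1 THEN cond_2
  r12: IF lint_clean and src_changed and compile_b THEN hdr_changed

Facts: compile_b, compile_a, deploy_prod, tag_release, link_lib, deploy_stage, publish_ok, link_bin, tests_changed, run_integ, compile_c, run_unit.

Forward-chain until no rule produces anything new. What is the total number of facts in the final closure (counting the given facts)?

22

Round 1 fires r2, r3, r4, r5, giving cond_1, src_changed, cfg_changed, lint_clean.
Round 2 fires r6, r10, r11, r12, giving cache_stale, rollback_ready, cond_2, hdr_changed.
Round 3 fires r7, r8, giving artifact_signed, gen_docs.
Closure: {artifact_signed, cache_stale, cfg_changed, compile_a, compile_b, compile_c, cond_1, cond_2, deploy_prod, deploy_stage, gen_docs, hdr_changed, link_bin, link_lib, lint_clean, publish_ok, rollback_ready, run_integ, run_unit, src_changed, tag_release, tests_changed} — 22 facts.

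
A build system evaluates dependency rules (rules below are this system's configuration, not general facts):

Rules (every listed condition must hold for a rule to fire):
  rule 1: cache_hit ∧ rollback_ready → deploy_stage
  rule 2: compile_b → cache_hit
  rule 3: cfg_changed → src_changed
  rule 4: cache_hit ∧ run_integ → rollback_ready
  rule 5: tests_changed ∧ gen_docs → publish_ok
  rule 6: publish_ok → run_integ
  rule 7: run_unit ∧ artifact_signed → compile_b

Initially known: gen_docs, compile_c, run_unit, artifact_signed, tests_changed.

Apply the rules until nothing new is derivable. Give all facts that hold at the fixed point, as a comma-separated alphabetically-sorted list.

Round 1 — rule 5, rule 7, derive publish_ok, compile_b.
Round 2 — rule 2, rule 6, derive cache_hit, run_integ.
Round 3 — rule 4, derive rollback_ready.
Round 4 — rule 1, derive deploy_stage.

artifact_signed, cache_hit, compile_b, compile_c, deploy_stage, gen_docs, publish_ok, rollback_ready, run_integ, run_unit, tests_changed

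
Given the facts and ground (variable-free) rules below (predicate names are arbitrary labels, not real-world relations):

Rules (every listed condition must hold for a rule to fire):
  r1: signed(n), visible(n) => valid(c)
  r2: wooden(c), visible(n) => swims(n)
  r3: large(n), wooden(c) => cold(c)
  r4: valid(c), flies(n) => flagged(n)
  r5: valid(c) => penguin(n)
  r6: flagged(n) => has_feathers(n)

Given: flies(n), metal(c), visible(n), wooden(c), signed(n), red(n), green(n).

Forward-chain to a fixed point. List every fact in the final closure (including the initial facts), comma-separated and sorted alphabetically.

[1] r1 [signed(n), visible(n) => valid(c)]; r2 [wooden(c), visible(n) => swims(n)]. ⇒ new: valid(c), swims(n).
[2] r4 [valid(c), flies(n) => flagged(n)]; r5 [valid(c) => penguin(n)]. ⇒ new: flagged(n), penguin(n).
[3] r6 [flagged(n) => has_feathers(n)]. ⇒ new: has_feathers(n).

flagged(n), flies(n), green(n), has_feathers(n), metal(c), penguin(n), red(n), signed(n), swims(n), valid(c), visible(n), wooden(c)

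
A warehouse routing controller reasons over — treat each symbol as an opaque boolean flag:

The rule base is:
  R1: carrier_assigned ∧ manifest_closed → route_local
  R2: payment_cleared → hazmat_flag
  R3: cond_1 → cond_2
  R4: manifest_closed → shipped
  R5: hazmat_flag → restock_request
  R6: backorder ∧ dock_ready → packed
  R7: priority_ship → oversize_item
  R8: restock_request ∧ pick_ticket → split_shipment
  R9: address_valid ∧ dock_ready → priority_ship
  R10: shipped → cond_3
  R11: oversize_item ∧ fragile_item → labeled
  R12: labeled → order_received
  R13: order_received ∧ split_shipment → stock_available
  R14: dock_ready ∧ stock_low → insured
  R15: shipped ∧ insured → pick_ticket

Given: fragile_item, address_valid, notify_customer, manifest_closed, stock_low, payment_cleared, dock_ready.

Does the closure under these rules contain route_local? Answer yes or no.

no

Round 1: R2 [payment_cleared → hazmat_flag]; R4 [manifest_closed → shipped]; R9 [address_valid ∧ dock_ready → priority_ship]; R14 [dock_ready ∧ stock_low → insured]. New: hazmat_flag, shipped, priority_ship, insured.
Round 2: R5 [hazmat_flag → restock_request]; R7 [priority_ship → oversize_item]; R10 [shipped → cond_3]; R15 [shipped ∧ insured → pick_ticket]. New: restock_request, oversize_item, cond_3, pick_ticket.
Round 3: R8 [restock_request ∧ pick_ticket → split_shipment]; R11 [oversize_item ∧ fragile_item → labeled]. New: split_shipment, labeled.
Round 4: R12 [labeled → order_received]. New: order_received.
Round 5: R13 [order_received ∧ split_shipment → stock_available]. New: stock_available.
Fixed point reached. route_local is concluded only by R1; R1 needs carrier_assigned (never derived).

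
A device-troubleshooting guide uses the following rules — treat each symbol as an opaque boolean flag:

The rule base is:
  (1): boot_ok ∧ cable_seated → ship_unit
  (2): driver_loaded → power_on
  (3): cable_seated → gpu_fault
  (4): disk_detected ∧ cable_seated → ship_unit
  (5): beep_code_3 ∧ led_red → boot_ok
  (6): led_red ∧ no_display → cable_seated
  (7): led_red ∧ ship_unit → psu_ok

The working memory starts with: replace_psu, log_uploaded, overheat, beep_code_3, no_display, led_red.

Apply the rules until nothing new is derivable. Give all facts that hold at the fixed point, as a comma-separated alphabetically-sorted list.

beep_code_3, boot_ok, cable_seated, gpu_fault, led_red, log_uploaded, no_display, overheat, psu_ok, replace_psu, ship_unit

[1] (5) [beep_code_3 ∧ led_red → boot_ok]; (6) [led_red ∧ no_display → cable_seated]. ⇒ new: boot_ok, cable_seated.
[2] (1) [boot_ok ∧ cable_seated → ship_unit]; (3) [cable_seated → gpu_fault]. ⇒ new: ship_unit, gpu_fault.
[3] (7) [led_red ∧ ship_unit → psu_ok]. ⇒ new: psu_ok.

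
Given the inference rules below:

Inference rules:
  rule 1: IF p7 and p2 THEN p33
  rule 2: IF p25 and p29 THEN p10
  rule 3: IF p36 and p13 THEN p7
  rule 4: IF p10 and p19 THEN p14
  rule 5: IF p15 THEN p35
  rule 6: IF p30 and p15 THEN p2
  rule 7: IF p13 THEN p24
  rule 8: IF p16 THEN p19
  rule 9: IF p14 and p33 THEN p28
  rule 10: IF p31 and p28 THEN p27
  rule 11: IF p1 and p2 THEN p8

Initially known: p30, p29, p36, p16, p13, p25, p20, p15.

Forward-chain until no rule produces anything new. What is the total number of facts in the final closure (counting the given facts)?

17

Round 1: rule 2 [IF p25 and p29 THEN p10]; rule 3 [IF p36 and p13 THEN p7]; rule 5 [IF p15 THEN p35]; rule 6 [IF p30 and p15 THEN p2]; rule 7 [IF p13 THEN p24]; rule 8 [IF p16 THEN p19]. New: p10, p7, p35, p2, p24, p19.
Round 2: rule 1 [IF p7 and p2 THEN p33]; rule 4 [IF p10 and p19 THEN p14]. New: p33, p14.
Round 3: rule 9 [IF p14 and p33 THEN p28]. New: p28.
Closure: {p10, p13, p14, p15, p16, p19, p2, p20, p24, p25, p28, p29, p30, p33, p35, p36, p7} — 17 facts.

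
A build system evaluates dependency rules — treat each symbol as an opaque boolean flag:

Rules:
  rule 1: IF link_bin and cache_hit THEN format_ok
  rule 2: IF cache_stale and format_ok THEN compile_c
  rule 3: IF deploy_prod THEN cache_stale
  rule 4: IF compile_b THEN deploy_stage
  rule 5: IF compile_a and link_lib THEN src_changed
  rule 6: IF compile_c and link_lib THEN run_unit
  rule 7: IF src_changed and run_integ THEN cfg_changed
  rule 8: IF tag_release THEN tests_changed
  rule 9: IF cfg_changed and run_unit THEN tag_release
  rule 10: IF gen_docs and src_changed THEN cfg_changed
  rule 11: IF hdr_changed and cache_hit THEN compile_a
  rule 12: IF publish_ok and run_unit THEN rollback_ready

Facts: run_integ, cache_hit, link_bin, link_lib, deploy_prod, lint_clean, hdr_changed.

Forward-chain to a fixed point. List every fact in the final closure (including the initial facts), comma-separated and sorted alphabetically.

cache_hit, cache_stale, cfg_changed, compile_a, compile_c, deploy_prod, format_ok, hdr_changed, link_bin, link_lib, lint_clean, run_integ, run_unit, src_changed, tag_release, tests_changed

Round 1: rule 1 [IF link_bin and cache_hit THEN format_ok]; rule 3 [IF deploy_prod THEN cache_stale]; rule 11 [IF hdr_changed and cache_hit THEN compile_a]. New: format_ok, cache_stale, compile_a.
Round 2: rule 2 [IF cache_stale and format_ok THEN compile_c]; rule 5 [IF compile_a and link_lib THEN src_changed]. New: compile_c, src_changed.
Round 3: rule 6 [IF compile_c and link_lib THEN run_unit]; rule 7 [IF src_changed and run_integ THEN cfg_changed]. New: run_unit, cfg_changed.
Round 4: rule 9 [IF cfg_changed and run_unit THEN tag_release]. New: tag_release.
Round 5: rule 8 [IF tag_release THEN tests_changed]. New: tests_changed.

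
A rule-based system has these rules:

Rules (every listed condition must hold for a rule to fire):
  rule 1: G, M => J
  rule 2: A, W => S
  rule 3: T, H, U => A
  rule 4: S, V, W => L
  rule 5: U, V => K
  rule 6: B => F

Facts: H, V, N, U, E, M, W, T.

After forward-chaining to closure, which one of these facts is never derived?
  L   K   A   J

Round 1 fires rule 3, rule 5, giving A, K.
Round 2 fires rule 2, giving S.
Round 3 fires rule 4, giving L.
Derived: A (round 1), K (round 1), L (round 3). J never appears in any round.

J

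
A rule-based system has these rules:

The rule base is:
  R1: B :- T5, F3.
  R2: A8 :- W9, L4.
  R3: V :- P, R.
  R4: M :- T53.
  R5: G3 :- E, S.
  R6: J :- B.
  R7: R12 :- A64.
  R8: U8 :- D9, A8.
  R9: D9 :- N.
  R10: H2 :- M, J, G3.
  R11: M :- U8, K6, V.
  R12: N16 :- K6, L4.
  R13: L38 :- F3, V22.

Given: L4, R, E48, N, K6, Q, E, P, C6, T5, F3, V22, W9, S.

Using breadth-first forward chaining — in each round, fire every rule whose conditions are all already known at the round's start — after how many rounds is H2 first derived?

4

Round 1 — R1, R2, R3, R5, R9, R12, R13, derive B, A8, V, G3, D9, N16, L38.
Round 2 — R6, R8, derive J, U8.
Round 3 — R11, derive M.
Round 4 — R10, derive H2.
H2 first appears in round 4.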